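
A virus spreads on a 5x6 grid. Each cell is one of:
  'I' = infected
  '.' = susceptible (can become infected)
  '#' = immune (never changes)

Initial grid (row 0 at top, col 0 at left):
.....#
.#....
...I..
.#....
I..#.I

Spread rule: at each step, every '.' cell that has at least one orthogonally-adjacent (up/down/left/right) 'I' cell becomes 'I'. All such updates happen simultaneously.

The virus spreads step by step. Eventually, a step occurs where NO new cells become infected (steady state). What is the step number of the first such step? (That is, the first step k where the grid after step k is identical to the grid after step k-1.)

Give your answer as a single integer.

Answer: 5

Derivation:
Step 0 (initial): 3 infected
Step 1: +8 new -> 11 infected
Step 2: +9 new -> 20 infected
Step 3: +4 new -> 24 infected
Step 4: +2 new -> 26 infected
Step 5: +0 new -> 26 infected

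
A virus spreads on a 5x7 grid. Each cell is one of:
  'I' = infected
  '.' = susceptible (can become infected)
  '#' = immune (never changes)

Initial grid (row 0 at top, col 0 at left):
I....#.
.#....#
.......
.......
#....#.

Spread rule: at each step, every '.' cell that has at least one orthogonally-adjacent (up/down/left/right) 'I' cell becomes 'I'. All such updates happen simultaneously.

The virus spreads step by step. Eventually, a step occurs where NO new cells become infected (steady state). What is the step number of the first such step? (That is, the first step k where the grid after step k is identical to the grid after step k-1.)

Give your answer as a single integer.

Step 0 (initial): 1 infected
Step 1: +2 new -> 3 infected
Step 2: +2 new -> 5 infected
Step 3: +4 new -> 9 infected
Step 4: +4 new -> 13 infected
Step 5: +4 new -> 17 infected
Step 6: +4 new -> 21 infected
Step 7: +3 new -> 24 infected
Step 8: +3 new -> 27 infected
Step 9: +1 new -> 28 infected
Step 10: +1 new -> 29 infected
Step 11: +0 new -> 29 infected

Answer: 11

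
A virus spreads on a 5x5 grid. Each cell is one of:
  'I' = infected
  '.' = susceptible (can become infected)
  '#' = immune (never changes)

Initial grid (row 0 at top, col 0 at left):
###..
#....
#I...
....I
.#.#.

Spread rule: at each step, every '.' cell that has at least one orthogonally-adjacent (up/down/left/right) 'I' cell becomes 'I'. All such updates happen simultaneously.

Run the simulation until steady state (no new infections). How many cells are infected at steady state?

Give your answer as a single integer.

Step 0 (initial): 2 infected
Step 1: +6 new -> 8 infected
Step 2: +5 new -> 13 infected
Step 3: +4 new -> 17 infected
Step 4: +1 new -> 18 infected
Step 5: +0 new -> 18 infected

Answer: 18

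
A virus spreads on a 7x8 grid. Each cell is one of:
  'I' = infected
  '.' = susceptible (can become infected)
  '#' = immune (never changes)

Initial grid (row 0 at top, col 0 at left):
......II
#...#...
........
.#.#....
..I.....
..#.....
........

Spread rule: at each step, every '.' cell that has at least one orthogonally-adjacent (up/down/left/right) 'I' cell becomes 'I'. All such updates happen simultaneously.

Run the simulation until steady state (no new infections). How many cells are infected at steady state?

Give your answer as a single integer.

Answer: 51

Derivation:
Step 0 (initial): 3 infected
Step 1: +6 new -> 9 infected
Step 2: +9 new -> 18 infected
Step 3: +14 new -> 32 infected
Step 4: +12 new -> 44 infected
Step 5: +4 new -> 48 infected
Step 6: +3 new -> 51 infected
Step 7: +0 new -> 51 infected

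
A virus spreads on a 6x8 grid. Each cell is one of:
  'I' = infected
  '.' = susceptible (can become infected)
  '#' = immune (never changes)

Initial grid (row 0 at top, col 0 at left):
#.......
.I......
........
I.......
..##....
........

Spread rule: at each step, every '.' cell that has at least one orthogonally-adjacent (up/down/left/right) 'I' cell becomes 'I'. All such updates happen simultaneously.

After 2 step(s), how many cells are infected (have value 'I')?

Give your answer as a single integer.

Step 0 (initial): 2 infected
Step 1: +7 new -> 9 infected
Step 2: +6 new -> 15 infected

Answer: 15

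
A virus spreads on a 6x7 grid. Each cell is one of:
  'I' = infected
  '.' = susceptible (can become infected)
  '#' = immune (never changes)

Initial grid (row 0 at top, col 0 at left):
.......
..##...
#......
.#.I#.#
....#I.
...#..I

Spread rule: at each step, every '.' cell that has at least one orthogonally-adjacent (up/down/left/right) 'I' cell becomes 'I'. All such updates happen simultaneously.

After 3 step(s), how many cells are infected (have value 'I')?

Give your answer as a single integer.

Step 0 (initial): 3 infected
Step 1: +6 new -> 9 infected
Step 2: +5 new -> 14 infected
Step 3: +6 new -> 20 infected

Answer: 20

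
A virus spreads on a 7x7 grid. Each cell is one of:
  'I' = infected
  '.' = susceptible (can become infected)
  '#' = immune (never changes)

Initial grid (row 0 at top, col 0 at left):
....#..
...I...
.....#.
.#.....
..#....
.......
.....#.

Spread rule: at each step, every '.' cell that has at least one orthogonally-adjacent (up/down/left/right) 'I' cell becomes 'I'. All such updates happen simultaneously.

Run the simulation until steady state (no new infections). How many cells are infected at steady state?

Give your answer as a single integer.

Step 0 (initial): 1 infected
Step 1: +4 new -> 5 infected
Step 2: +6 new -> 11 infected
Step 3: +8 new -> 19 infected
Step 4: +7 new -> 26 infected
Step 5: +6 new -> 32 infected
Step 6: +6 new -> 38 infected
Step 7: +4 new -> 42 infected
Step 8: +2 new -> 44 infected
Step 9: +0 new -> 44 infected

Answer: 44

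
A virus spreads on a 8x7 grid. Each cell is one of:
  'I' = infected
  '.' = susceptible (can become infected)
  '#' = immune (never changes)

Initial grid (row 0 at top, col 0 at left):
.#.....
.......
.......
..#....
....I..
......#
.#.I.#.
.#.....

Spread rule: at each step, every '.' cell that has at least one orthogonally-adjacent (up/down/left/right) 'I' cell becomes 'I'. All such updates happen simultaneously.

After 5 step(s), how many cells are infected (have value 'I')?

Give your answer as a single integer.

Answer: 43

Derivation:
Step 0 (initial): 2 infected
Step 1: +8 new -> 10 infected
Step 2: +9 new -> 19 infected
Step 3: +7 new -> 26 infected
Step 4: +9 new -> 35 infected
Step 5: +8 new -> 43 infected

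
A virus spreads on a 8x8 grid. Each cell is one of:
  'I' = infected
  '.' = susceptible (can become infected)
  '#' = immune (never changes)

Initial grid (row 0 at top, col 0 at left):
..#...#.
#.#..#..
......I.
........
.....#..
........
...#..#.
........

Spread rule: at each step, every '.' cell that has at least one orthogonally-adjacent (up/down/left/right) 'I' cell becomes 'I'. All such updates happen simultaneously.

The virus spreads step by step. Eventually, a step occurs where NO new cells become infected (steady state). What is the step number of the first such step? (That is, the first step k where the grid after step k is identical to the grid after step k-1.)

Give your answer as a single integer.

Step 0 (initial): 1 infected
Step 1: +4 new -> 5 infected
Step 2: +5 new -> 10 infected
Step 3: +6 new -> 16 infected
Step 4: +7 new -> 23 infected
Step 5: +8 new -> 31 infected
Step 6: +8 new -> 39 infected
Step 7: +6 new -> 45 infected
Step 8: +5 new -> 50 infected
Step 9: +3 new -> 53 infected
Step 10: +2 new -> 55 infected
Step 11: +1 new -> 56 infected
Step 12: +0 new -> 56 infected

Answer: 12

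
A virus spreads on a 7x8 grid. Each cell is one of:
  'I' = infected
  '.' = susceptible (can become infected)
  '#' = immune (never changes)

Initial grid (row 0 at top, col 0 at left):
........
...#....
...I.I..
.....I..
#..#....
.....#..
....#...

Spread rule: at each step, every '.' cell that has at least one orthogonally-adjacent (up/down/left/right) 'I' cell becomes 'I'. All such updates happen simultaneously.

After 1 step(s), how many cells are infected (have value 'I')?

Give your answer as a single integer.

Answer: 11

Derivation:
Step 0 (initial): 3 infected
Step 1: +8 new -> 11 infected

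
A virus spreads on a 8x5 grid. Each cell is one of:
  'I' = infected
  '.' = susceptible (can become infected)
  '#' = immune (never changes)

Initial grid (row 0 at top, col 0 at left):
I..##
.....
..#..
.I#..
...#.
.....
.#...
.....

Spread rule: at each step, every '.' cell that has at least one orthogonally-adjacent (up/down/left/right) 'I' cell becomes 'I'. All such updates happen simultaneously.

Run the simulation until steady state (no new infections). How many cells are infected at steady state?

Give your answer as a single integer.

Answer: 34

Derivation:
Step 0 (initial): 2 infected
Step 1: +5 new -> 7 infected
Step 2: +6 new -> 13 infected
Step 3: +3 new -> 16 infected
Step 4: +4 new -> 20 infected
Step 5: +6 new -> 26 infected
Step 6: +6 new -> 32 infected
Step 7: +2 new -> 34 infected
Step 8: +0 new -> 34 infected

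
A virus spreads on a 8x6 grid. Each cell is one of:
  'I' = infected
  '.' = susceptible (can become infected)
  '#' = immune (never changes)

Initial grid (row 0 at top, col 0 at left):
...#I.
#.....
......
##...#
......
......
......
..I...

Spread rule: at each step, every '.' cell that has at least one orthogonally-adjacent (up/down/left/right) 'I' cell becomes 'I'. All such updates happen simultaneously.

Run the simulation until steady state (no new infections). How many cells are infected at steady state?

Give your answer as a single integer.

Step 0 (initial): 2 infected
Step 1: +5 new -> 7 infected
Step 2: +8 new -> 15 infected
Step 3: +10 new -> 25 infected
Step 4: +11 new -> 36 infected
Step 5: +5 new -> 41 infected
Step 6: +2 new -> 43 infected
Step 7: +0 new -> 43 infected

Answer: 43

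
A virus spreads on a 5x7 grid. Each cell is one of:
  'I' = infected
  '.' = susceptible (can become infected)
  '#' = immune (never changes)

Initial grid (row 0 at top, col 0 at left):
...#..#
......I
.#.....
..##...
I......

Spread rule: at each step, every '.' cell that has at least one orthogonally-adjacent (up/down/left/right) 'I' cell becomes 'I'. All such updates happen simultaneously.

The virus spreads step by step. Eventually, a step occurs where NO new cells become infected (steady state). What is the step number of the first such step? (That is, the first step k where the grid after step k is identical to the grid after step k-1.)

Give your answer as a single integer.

Answer: 6

Derivation:
Step 0 (initial): 2 infected
Step 1: +4 new -> 6 infected
Step 2: +7 new -> 13 infected
Step 3: +7 new -> 20 infected
Step 4: +7 new -> 27 infected
Step 5: +3 new -> 30 infected
Step 6: +0 new -> 30 infected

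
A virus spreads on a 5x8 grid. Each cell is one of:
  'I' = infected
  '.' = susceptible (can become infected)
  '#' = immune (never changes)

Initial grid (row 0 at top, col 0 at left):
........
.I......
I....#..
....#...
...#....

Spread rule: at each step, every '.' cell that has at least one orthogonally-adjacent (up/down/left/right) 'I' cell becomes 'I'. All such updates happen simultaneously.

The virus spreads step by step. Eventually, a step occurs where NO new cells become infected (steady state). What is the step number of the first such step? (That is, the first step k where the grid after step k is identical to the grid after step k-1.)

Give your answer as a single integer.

Step 0 (initial): 2 infected
Step 1: +5 new -> 7 infected
Step 2: +6 new -> 13 infected
Step 3: +5 new -> 18 infected
Step 4: +5 new -> 23 infected
Step 5: +2 new -> 25 infected
Step 6: +3 new -> 28 infected
Step 7: +3 new -> 31 infected
Step 8: +3 new -> 34 infected
Step 9: +2 new -> 36 infected
Step 10: +1 new -> 37 infected
Step 11: +0 new -> 37 infected

Answer: 11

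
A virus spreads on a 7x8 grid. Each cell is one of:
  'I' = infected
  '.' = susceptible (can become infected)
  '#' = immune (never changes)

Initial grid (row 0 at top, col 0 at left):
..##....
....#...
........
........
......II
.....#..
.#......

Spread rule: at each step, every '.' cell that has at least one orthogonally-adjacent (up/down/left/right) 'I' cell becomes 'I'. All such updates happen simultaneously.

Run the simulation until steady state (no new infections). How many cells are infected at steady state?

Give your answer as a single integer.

Step 0 (initial): 2 infected
Step 1: +5 new -> 7 infected
Step 2: +6 new -> 13 infected
Step 3: +7 new -> 20 infected
Step 4: +8 new -> 28 infected
Step 5: +6 new -> 34 infected
Step 6: +7 new -> 41 infected
Step 7: +4 new -> 45 infected
Step 8: +3 new -> 48 infected
Step 9: +2 new -> 50 infected
Step 10: +1 new -> 51 infected
Step 11: +0 new -> 51 infected

Answer: 51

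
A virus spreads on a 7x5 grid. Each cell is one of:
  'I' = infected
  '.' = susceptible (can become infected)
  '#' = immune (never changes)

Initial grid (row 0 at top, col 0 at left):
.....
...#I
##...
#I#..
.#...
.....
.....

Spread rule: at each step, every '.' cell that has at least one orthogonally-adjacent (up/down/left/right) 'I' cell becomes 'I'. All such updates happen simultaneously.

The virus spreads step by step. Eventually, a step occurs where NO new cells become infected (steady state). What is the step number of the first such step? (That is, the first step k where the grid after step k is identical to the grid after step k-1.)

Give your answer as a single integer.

Answer: 10

Derivation:
Step 0 (initial): 2 infected
Step 1: +2 new -> 4 infected
Step 2: +3 new -> 7 infected
Step 3: +4 new -> 11 infected
Step 4: +4 new -> 15 infected
Step 5: +5 new -> 20 infected
Step 6: +3 new -> 23 infected
Step 7: +2 new -> 25 infected
Step 8: +2 new -> 27 infected
Step 9: +2 new -> 29 infected
Step 10: +0 new -> 29 infected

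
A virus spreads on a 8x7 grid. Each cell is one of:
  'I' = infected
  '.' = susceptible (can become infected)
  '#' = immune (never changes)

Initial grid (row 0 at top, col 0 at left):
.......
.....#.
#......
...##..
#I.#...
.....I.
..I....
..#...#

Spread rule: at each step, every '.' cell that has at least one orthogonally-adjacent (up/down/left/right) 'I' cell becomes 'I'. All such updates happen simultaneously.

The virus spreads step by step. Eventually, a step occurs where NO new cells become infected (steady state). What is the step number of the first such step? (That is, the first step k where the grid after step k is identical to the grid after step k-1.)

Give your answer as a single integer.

Answer: 8

Derivation:
Step 0 (initial): 3 infected
Step 1: +10 new -> 13 infected
Step 2: +14 new -> 27 infected
Step 3: +6 new -> 33 infected
Step 4: +6 new -> 39 infected
Step 5: +5 new -> 44 infected
Step 6: +3 new -> 47 infected
Step 7: +1 new -> 48 infected
Step 8: +0 new -> 48 infected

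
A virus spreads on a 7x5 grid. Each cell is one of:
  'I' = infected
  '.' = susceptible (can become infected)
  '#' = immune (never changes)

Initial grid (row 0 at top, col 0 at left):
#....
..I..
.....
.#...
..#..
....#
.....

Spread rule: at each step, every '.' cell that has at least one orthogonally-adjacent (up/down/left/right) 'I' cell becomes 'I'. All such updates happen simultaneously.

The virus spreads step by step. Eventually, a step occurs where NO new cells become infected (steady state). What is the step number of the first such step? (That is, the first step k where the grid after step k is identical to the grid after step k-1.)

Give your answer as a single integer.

Step 0 (initial): 1 infected
Step 1: +4 new -> 5 infected
Step 2: +7 new -> 12 infected
Step 3: +4 new -> 16 infected
Step 4: +3 new -> 19 infected
Step 5: +3 new -> 22 infected
Step 6: +4 new -> 26 infected
Step 7: +4 new -> 30 infected
Step 8: +1 new -> 31 infected
Step 9: +0 new -> 31 infected

Answer: 9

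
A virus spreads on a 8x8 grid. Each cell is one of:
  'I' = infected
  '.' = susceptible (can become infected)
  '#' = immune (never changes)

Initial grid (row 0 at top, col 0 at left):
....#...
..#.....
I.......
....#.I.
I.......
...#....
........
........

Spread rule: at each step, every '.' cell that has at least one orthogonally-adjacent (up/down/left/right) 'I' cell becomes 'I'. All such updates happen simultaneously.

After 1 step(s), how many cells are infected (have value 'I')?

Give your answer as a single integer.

Answer: 12

Derivation:
Step 0 (initial): 3 infected
Step 1: +9 new -> 12 infected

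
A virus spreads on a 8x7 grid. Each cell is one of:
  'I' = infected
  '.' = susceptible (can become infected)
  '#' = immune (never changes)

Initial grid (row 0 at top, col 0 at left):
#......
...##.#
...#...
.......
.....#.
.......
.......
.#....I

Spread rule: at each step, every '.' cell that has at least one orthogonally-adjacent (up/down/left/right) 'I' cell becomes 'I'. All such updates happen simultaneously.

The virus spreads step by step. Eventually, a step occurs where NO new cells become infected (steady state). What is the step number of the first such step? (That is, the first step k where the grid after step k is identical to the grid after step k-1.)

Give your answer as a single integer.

Step 0 (initial): 1 infected
Step 1: +2 new -> 3 infected
Step 2: +3 new -> 6 infected
Step 3: +4 new -> 10 infected
Step 4: +4 new -> 14 infected
Step 5: +5 new -> 19 infected
Step 6: +5 new -> 24 infected
Step 7: +6 new -> 30 infected
Step 8: +5 new -> 35 infected
Step 9: +5 new -> 40 infected
Step 10: +4 new -> 44 infected
Step 11: +3 new -> 47 infected
Step 12: +2 new -> 49 infected
Step 13: +0 new -> 49 infected

Answer: 13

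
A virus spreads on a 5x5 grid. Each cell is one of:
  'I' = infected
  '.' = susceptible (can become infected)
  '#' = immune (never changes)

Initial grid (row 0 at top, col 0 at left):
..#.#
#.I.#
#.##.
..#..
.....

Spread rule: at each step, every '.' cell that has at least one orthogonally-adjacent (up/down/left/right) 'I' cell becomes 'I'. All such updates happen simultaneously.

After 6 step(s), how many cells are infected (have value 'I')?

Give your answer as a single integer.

Answer: 13

Derivation:
Step 0 (initial): 1 infected
Step 1: +2 new -> 3 infected
Step 2: +3 new -> 6 infected
Step 3: +2 new -> 8 infected
Step 4: +2 new -> 10 infected
Step 5: +2 new -> 12 infected
Step 6: +1 new -> 13 infected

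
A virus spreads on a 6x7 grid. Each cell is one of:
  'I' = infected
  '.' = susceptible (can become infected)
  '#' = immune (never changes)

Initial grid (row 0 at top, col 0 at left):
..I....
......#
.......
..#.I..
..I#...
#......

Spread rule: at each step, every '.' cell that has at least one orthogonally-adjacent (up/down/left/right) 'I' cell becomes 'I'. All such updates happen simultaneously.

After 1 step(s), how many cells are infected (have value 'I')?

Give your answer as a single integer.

Answer: 12

Derivation:
Step 0 (initial): 3 infected
Step 1: +9 new -> 12 infected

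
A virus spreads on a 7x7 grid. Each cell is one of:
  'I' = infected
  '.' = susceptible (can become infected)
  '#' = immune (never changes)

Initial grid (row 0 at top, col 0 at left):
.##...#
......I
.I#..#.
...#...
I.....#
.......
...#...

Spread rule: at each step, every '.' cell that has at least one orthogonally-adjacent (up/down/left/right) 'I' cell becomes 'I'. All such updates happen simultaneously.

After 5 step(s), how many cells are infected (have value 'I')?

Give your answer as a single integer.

Step 0 (initial): 3 infected
Step 1: +8 new -> 11 infected
Step 2: +9 new -> 20 infected
Step 3: +8 new -> 28 infected
Step 4: +7 new -> 35 infected
Step 5: +2 new -> 37 infected

Answer: 37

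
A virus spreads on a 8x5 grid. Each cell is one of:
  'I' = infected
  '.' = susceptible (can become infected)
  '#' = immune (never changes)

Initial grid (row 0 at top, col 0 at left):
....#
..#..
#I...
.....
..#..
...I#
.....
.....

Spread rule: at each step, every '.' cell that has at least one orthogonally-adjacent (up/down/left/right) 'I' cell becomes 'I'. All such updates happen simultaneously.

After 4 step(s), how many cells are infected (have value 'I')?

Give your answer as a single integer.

Answer: 34

Derivation:
Step 0 (initial): 2 infected
Step 1: +6 new -> 8 infected
Step 2: +12 new -> 20 infected
Step 3: +10 new -> 30 infected
Step 4: +4 new -> 34 infected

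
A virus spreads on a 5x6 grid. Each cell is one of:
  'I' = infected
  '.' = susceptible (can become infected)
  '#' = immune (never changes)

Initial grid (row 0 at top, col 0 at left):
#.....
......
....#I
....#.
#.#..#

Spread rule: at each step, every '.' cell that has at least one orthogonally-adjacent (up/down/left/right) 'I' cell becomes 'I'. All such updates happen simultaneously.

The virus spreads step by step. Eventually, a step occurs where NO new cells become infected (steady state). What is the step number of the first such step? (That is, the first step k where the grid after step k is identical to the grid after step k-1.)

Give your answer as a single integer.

Step 0 (initial): 1 infected
Step 1: +2 new -> 3 infected
Step 2: +2 new -> 5 infected
Step 3: +2 new -> 7 infected
Step 4: +3 new -> 10 infected
Step 5: +4 new -> 14 infected
Step 6: +5 new -> 19 infected
Step 7: +3 new -> 22 infected
Step 8: +2 new -> 24 infected
Step 9: +0 new -> 24 infected

Answer: 9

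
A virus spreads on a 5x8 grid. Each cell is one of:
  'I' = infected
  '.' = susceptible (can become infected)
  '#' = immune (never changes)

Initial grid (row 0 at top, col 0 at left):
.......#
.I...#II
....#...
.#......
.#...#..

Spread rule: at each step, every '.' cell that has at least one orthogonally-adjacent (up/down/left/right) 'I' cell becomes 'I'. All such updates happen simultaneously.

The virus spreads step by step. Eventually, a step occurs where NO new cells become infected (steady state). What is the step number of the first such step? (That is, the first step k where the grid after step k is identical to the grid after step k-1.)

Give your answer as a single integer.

Answer: 6

Derivation:
Step 0 (initial): 3 infected
Step 1: +7 new -> 10 infected
Step 2: +9 new -> 19 infected
Step 3: +9 new -> 28 infected
Step 4: +4 new -> 32 infected
Step 5: +2 new -> 34 infected
Step 6: +0 new -> 34 infected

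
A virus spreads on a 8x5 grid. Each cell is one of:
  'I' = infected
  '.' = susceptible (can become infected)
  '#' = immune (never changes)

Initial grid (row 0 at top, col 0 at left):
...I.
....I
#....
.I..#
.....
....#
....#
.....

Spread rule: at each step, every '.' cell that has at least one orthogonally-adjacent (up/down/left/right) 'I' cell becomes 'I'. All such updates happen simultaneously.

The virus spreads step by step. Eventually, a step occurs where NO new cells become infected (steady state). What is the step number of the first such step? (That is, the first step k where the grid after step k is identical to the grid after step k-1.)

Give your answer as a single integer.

Answer: 8

Derivation:
Step 0 (initial): 3 infected
Step 1: +8 new -> 11 infected
Step 2: +9 new -> 20 infected
Step 3: +6 new -> 26 infected
Step 4: +5 new -> 31 infected
Step 5: +3 new -> 34 infected
Step 6: +1 new -> 35 infected
Step 7: +1 new -> 36 infected
Step 8: +0 new -> 36 infected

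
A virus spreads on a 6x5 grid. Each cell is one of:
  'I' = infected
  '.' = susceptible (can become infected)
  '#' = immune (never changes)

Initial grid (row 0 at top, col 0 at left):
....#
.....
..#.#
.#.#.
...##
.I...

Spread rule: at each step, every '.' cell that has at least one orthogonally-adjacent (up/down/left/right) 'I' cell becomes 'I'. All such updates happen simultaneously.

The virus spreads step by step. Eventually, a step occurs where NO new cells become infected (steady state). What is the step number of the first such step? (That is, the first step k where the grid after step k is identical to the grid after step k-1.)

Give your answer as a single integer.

Answer: 10

Derivation:
Step 0 (initial): 1 infected
Step 1: +3 new -> 4 infected
Step 2: +3 new -> 7 infected
Step 3: +3 new -> 10 infected
Step 4: +1 new -> 11 infected
Step 5: +2 new -> 13 infected
Step 6: +2 new -> 15 infected
Step 7: +2 new -> 17 infected
Step 8: +2 new -> 19 infected
Step 9: +3 new -> 22 infected
Step 10: +0 new -> 22 infected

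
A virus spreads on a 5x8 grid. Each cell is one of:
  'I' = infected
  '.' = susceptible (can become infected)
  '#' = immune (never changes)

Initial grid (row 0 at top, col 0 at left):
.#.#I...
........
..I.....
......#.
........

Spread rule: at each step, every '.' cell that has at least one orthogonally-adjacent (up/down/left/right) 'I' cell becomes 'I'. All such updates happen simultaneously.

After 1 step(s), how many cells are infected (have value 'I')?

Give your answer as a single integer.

Step 0 (initial): 2 infected
Step 1: +6 new -> 8 infected

Answer: 8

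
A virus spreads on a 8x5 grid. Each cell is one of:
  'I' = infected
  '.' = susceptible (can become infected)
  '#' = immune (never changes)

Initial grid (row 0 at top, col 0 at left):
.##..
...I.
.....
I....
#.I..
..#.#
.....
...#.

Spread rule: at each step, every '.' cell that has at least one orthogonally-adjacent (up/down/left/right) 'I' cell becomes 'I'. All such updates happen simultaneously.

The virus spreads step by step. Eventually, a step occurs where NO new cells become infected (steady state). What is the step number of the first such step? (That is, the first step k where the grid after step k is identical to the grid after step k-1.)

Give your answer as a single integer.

Step 0 (initial): 3 infected
Step 1: +9 new -> 12 infected
Step 2: +10 new -> 22 infected
Step 3: +5 new -> 27 infected
Step 4: +4 new -> 31 infected
Step 5: +3 new -> 34 infected
Step 6: +0 new -> 34 infected

Answer: 6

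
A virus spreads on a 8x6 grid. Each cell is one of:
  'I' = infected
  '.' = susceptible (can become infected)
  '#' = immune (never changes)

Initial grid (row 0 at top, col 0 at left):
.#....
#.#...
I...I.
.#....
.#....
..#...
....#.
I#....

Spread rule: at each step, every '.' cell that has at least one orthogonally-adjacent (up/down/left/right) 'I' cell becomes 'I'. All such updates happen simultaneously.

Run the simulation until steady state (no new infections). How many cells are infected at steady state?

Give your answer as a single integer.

Step 0 (initial): 3 infected
Step 1: +7 new -> 10 infected
Step 2: +11 new -> 21 infected
Step 3: +8 new -> 29 infected
Step 4: +6 new -> 35 infected
Step 5: +2 new -> 37 infected
Step 6: +2 new -> 39 infected
Step 7: +0 new -> 39 infected

Answer: 39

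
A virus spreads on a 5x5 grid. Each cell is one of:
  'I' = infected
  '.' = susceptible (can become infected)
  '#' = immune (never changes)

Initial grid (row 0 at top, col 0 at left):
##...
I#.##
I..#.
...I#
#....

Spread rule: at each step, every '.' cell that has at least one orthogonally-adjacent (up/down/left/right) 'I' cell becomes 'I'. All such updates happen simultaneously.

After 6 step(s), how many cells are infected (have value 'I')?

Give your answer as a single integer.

Step 0 (initial): 3 infected
Step 1: +4 new -> 7 infected
Step 2: +4 new -> 11 infected
Step 3: +2 new -> 13 infected
Step 4: +1 new -> 14 infected
Step 5: +1 new -> 15 infected
Step 6: +1 new -> 16 infected

Answer: 16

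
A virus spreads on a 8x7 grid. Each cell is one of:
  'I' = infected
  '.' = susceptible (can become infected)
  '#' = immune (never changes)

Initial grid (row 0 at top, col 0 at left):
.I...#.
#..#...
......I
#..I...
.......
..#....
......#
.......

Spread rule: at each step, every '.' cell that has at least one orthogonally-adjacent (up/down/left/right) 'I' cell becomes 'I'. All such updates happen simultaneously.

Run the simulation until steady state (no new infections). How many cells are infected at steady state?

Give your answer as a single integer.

Step 0 (initial): 3 infected
Step 1: +10 new -> 13 infected
Step 2: +13 new -> 26 infected
Step 3: +8 new -> 34 infected
Step 4: +6 new -> 40 infected
Step 5: +5 new -> 45 infected
Step 6: +3 new -> 48 infected
Step 7: +2 new -> 50 infected
Step 8: +0 new -> 50 infected

Answer: 50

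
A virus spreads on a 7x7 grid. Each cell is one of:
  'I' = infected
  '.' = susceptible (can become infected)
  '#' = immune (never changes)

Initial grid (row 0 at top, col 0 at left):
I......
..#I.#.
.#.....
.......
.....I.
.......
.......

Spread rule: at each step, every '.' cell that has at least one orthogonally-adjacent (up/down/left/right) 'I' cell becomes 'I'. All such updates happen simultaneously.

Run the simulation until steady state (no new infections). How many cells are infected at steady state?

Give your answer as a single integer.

Answer: 46

Derivation:
Step 0 (initial): 3 infected
Step 1: +9 new -> 12 infected
Step 2: +14 new -> 26 infected
Step 3: +8 new -> 34 infected
Step 4: +7 new -> 41 infected
Step 5: +3 new -> 44 infected
Step 6: +2 new -> 46 infected
Step 7: +0 new -> 46 infected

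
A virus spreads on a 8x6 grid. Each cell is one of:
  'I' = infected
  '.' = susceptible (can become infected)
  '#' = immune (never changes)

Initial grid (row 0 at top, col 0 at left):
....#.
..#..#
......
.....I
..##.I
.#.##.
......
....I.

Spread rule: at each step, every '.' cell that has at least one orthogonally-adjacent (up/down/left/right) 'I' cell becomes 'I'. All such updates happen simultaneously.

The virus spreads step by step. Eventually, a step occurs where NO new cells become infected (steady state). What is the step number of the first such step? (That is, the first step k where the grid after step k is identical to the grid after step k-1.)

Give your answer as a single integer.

Step 0 (initial): 3 infected
Step 1: +7 new -> 10 infected
Step 2: +5 new -> 15 infected
Step 3: +5 new -> 20 infected
Step 4: +6 new -> 26 infected
Step 5: +5 new -> 31 infected
Step 6: +5 new -> 36 infected
Step 7: +2 new -> 38 infected
Step 8: +1 new -> 39 infected
Step 9: +0 new -> 39 infected

Answer: 9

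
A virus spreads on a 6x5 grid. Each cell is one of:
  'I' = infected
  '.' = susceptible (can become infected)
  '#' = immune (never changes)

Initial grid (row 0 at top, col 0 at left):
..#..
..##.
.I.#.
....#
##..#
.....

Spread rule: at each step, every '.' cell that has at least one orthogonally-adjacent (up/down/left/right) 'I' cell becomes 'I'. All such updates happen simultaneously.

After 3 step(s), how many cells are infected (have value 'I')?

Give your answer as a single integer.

Step 0 (initial): 1 infected
Step 1: +4 new -> 5 infected
Step 2: +4 new -> 9 infected
Step 3: +3 new -> 12 infected

Answer: 12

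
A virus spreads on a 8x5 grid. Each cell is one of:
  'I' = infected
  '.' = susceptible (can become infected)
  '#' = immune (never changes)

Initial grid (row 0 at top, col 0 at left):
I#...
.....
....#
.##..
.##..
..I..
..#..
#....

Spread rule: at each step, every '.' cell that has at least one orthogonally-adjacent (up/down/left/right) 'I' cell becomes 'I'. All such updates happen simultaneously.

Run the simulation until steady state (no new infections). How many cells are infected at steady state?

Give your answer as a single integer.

Step 0 (initial): 2 infected
Step 1: +3 new -> 5 infected
Step 2: +7 new -> 12 infected
Step 3: +10 new -> 22 infected
Step 4: +7 new -> 29 infected
Step 5: +2 new -> 31 infected
Step 6: +1 new -> 32 infected
Step 7: +0 new -> 32 infected

Answer: 32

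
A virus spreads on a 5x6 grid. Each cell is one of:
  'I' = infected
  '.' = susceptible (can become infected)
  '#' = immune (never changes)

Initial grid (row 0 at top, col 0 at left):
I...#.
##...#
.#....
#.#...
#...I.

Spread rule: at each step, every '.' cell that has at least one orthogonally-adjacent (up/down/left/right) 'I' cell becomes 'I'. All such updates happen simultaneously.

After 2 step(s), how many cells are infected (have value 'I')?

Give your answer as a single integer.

Step 0 (initial): 2 infected
Step 1: +4 new -> 6 infected
Step 2: +5 new -> 11 infected

Answer: 11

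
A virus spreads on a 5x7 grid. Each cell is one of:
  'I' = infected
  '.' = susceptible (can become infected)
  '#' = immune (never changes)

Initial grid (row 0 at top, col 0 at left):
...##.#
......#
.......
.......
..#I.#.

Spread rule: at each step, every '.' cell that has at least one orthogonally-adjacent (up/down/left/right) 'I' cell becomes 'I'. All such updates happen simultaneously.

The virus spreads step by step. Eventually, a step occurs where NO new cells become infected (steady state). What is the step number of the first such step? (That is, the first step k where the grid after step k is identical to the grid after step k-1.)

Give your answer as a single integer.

Answer: 8

Derivation:
Step 0 (initial): 1 infected
Step 1: +2 new -> 3 infected
Step 2: +3 new -> 6 infected
Step 3: +5 new -> 11 infected
Step 4: +7 new -> 18 infected
Step 5: +7 new -> 25 infected
Step 6: +3 new -> 28 infected
Step 7: +1 new -> 29 infected
Step 8: +0 new -> 29 infected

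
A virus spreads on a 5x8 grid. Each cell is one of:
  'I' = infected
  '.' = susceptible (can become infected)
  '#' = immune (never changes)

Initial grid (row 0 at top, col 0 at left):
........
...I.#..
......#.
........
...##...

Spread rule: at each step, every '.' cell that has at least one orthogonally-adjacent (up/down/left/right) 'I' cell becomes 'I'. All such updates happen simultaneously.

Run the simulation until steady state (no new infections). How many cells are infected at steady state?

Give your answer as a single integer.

Step 0 (initial): 1 infected
Step 1: +4 new -> 5 infected
Step 2: +6 new -> 11 infected
Step 3: +7 new -> 18 infected
Step 4: +6 new -> 24 infected
Step 5: +6 new -> 30 infected
Step 6: +4 new -> 34 infected
Step 7: +2 new -> 36 infected
Step 8: +0 new -> 36 infected

Answer: 36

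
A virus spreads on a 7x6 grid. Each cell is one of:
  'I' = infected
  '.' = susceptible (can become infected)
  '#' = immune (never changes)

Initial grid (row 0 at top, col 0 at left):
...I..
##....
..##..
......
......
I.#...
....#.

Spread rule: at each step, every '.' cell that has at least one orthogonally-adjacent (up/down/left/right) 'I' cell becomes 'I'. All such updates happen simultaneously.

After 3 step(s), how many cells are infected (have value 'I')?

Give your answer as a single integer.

Answer: 22

Derivation:
Step 0 (initial): 2 infected
Step 1: +6 new -> 8 infected
Step 2: +7 new -> 15 infected
Step 3: +7 new -> 22 infected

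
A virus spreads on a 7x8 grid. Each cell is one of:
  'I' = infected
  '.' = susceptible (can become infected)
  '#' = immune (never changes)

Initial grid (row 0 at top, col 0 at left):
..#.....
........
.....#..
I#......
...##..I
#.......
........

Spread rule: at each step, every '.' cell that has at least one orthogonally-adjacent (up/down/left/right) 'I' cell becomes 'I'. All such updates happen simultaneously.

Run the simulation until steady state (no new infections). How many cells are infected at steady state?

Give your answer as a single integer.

Step 0 (initial): 2 infected
Step 1: +5 new -> 7 infected
Step 2: +8 new -> 15 infected
Step 3: +10 new -> 25 infected
Step 4: +11 new -> 36 infected
Step 5: +9 new -> 45 infected
Step 6: +4 new -> 49 infected
Step 7: +1 new -> 50 infected
Step 8: +0 new -> 50 infected

Answer: 50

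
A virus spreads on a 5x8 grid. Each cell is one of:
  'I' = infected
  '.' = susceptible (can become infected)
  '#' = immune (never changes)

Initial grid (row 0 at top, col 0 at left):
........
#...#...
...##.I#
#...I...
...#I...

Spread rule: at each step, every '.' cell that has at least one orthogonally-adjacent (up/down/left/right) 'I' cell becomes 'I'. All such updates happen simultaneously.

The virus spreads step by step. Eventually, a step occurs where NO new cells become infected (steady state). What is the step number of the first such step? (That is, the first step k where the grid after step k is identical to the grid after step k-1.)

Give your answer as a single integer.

Step 0 (initial): 3 infected
Step 1: +6 new -> 9 infected
Step 2: +6 new -> 15 infected
Step 3: +6 new -> 21 infected
Step 4: +4 new -> 25 infected
Step 5: +6 new -> 31 infected
Step 6: +1 new -> 32 infected
Step 7: +1 new -> 33 infected
Step 8: +0 new -> 33 infected

Answer: 8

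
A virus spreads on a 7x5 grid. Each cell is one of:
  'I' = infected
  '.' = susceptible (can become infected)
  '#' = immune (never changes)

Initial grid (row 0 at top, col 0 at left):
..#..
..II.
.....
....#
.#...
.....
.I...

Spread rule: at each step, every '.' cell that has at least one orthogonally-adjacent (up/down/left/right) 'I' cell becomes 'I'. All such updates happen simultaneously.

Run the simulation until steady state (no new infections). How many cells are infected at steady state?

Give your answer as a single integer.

Answer: 32

Derivation:
Step 0 (initial): 3 infected
Step 1: +8 new -> 11 infected
Step 2: +10 new -> 21 infected
Step 3: +8 new -> 29 infected
Step 4: +3 new -> 32 infected
Step 5: +0 new -> 32 infected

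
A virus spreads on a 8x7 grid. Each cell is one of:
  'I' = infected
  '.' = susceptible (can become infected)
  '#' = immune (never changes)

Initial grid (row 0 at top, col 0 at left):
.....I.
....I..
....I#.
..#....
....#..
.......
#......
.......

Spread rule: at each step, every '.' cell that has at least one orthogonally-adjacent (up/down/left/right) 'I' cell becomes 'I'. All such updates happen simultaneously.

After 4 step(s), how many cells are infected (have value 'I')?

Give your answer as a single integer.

Answer: 30

Derivation:
Step 0 (initial): 3 infected
Step 1: +6 new -> 9 infected
Step 2: +6 new -> 15 infected
Step 3: +7 new -> 22 infected
Step 4: +8 new -> 30 infected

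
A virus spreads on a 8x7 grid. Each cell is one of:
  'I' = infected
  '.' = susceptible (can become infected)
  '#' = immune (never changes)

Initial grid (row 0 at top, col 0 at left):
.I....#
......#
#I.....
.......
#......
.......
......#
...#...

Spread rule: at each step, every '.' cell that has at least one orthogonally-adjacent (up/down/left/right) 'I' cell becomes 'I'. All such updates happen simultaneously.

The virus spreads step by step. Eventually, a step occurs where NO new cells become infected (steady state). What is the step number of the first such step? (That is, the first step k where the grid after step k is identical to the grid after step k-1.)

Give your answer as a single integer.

Answer: 11

Derivation:
Step 0 (initial): 2 infected
Step 1: +5 new -> 7 infected
Step 2: +7 new -> 14 infected
Step 3: +6 new -> 20 infected
Step 4: +8 new -> 28 infected
Step 5: +8 new -> 36 infected
Step 6: +6 new -> 42 infected
Step 7: +3 new -> 45 infected
Step 8: +3 new -> 48 infected
Step 9: +1 new -> 49 infected
Step 10: +1 new -> 50 infected
Step 11: +0 new -> 50 infected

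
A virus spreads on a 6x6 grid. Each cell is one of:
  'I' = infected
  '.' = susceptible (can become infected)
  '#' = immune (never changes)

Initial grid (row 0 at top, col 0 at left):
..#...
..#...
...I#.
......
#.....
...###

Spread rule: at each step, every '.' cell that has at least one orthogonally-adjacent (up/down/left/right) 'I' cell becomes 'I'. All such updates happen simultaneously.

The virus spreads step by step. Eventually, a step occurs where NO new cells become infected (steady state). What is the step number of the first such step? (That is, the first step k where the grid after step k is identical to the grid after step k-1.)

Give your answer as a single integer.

Answer: 7

Derivation:
Step 0 (initial): 1 infected
Step 1: +3 new -> 4 infected
Step 2: +6 new -> 10 infected
Step 3: +8 new -> 18 infected
Step 4: +8 new -> 26 infected
Step 5: +2 new -> 28 infected
Step 6: +1 new -> 29 infected
Step 7: +0 new -> 29 infected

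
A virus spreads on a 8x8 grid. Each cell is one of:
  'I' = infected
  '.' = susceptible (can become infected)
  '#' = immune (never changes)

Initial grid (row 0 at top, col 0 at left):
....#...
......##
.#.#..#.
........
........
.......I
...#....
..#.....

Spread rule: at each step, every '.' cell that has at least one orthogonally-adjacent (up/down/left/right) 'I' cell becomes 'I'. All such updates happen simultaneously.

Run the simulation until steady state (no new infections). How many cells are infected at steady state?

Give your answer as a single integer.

Answer: 56

Derivation:
Step 0 (initial): 1 infected
Step 1: +3 new -> 4 infected
Step 2: +5 new -> 9 infected
Step 3: +6 new -> 15 infected
Step 4: +5 new -> 20 infected
Step 5: +5 new -> 25 infected
Step 6: +7 new -> 32 infected
Step 7: +6 new -> 38 infected
Step 8: +7 new -> 45 infected
Step 9: +5 new -> 50 infected
Step 10: +3 new -> 53 infected
Step 11: +2 new -> 55 infected
Step 12: +1 new -> 56 infected
Step 13: +0 new -> 56 infected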